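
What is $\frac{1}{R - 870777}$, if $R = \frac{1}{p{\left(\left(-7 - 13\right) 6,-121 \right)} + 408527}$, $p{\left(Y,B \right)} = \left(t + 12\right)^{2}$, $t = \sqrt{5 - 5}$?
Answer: $- \frac{408671}{355861307366} \approx -1.1484 \cdot 10^{-6}$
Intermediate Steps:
$t = 0$ ($t = \sqrt{0} = 0$)
$p{\left(Y,B \right)} = 144$ ($p{\left(Y,B \right)} = \left(0 + 12\right)^{2} = 12^{2} = 144$)
$R = \frac{1}{408671}$ ($R = \frac{1}{144 + 408527} = \frac{1}{408671} \approx 2.447 \cdot 10^{-6}$)
$\frac{1}{R - 870777} = \frac{1}{\frac{1}{408671} - 870777} = \frac{1}{- \frac{355861307366}{408671}} = - \frac{408671}{355861307366}$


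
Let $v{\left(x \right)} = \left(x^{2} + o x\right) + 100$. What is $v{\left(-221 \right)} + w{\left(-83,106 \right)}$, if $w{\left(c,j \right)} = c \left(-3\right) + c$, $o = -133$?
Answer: $78500$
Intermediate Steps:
$w{\left(c,j \right)} = - 2 c$ ($w{\left(c,j \right)} = - 3 c + c = - 2 c$)
$v{\left(x \right)} = 100 + x^{2} - 133 x$ ($v{\left(x \right)} = \left(x^{2} - 133 x\right) + 100 = 100 + x^{2} - 133 x$)
$v{\left(-221 \right)} + w{\left(-83,106 \right)} = \left(100 + \left(-221\right)^{2} - -29393\right) - -166 = \left(100 + 48841 + 29393\right) + 166 = 78334 + 166 = 78500$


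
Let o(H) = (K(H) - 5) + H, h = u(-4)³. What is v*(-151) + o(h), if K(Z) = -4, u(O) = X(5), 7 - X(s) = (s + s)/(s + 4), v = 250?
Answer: -27377434/729 ≈ -37555.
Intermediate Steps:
X(s) = 7 - 2*s/(4 + s) (X(s) = 7 - (s + s)/(s + 4) = 7 - 2*s/(4 + s))
u(O) = 53/9 (u(O) = (28 + 5*5)/(4 + 5) = (28 + 25)/9 = (⅑)*53 = 53/9)
h = 148877/729 (h = (53/9)³ = 148877/729 ≈ 204.22)
o(H) = -9 + H (o(H) = (-4 - 5) + H = -9 + H)
v*(-151) + o(h) = 250*(-151) + (-9 + 148877/729) = -37750 + 142316/729 = -27377434/729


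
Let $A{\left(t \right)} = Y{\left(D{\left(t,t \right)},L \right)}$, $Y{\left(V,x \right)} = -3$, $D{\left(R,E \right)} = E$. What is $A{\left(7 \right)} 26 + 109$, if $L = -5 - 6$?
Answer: $31$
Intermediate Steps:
$L = -11$ ($L = -5 - 6 = -11$)
$A{\left(t \right)} = -3$
$A{\left(7 \right)} 26 + 109 = \left(-3\right) 26 + 109 = -78 + 109 = 31$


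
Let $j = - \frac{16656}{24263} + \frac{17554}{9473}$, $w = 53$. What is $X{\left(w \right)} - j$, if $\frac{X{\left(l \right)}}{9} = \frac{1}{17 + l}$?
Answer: $- \frac{16700538389}{16089037930} \approx -1.038$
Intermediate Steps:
$X{\left(l \right)} = \frac{9}{17 + l}$
$j = \frac{268130414}{229843399}$ ($j = \left(-16656\right) \frac{1}{24263} + 17554 \cdot \frac{1}{9473} = - \frac{16656}{24263} + \frac{17554}{9473} = \frac{268130414}{229843399} \approx 1.1666$)
$X{\left(w \right)} - j = \frac{9}{17 + 53} - \frac{268130414}{229843399} = \frac{9}{70} - \frac{268130414}{229843399} = - \frac{16700538389}{16089037930}$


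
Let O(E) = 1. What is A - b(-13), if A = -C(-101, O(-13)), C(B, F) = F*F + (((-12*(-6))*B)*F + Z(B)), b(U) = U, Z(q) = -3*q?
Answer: 6981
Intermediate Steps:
C(B, F) = F**2 - 3*B + 72*B*F (C(B, F) = F*F + (((-12*(-6))*B)*F - 3*B) = F**2 + ((72*B)*F - 3*B) = F**2 + (72*B*F - 3*B) = F**2 + (-3*B + 72*B*F) = F**2 - 3*B + 72*B*F)
A = 6968 (A = -(1**2 - 3*(-101) + 72*(-101)*1) = -(1 + 303 - 7272) = -1*(-6968) = 6968)
A - b(-13) = 6968 - 1*(-13) = 6968 + 13 = 6981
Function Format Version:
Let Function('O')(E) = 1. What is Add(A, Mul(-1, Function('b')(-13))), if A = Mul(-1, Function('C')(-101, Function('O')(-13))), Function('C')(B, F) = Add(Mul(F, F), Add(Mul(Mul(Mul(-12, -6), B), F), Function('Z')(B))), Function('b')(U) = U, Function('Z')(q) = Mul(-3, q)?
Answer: 6981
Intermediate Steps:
Function('C')(B, F) = Add(Pow(F, 2), Mul(-3, B), Mul(72, B, F)) (Function('C')(B, F) = Add(Mul(F, F), Add(Mul(Mul(Mul(-12, -6), B), F), Mul(-3, B))) = Add(Pow(F, 2), Add(Mul(Mul(72, B), F), Mul(-3, B))) = Add(Pow(F, 2), Add(Mul(72, B, F), Mul(-3, B))) = Add(Pow(F, 2), Add(Mul(-3, B), Mul(72, B, F))) = Add(Pow(F, 2), Mul(-3, B), Mul(72, B, F)))
A = 6968 (A = Mul(-1, Add(Pow(1, 2), Mul(-3, -101), Mul(72, -101, 1))) = Mul(-1, Add(1, 303, -7272)) = Mul(-1, -6968) = 6968)
Add(A, Mul(-1, Function('b')(-13))) = Add(6968, Mul(-1, -13)) = Add(6968, 13) = 6981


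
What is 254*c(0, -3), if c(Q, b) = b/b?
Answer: 254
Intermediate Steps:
c(Q, b) = 1
254*c(0, -3) = 254*1 = 254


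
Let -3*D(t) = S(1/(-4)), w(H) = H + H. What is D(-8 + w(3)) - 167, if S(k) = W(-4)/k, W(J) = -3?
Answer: -171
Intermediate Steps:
w(H) = 2*H
S(k) = -3/k
D(t) = -4 (D(t) = -(-1)/(1/(-4)) = -(-1)/(-¼) = -(-1)*(-4) = -⅓*12 = -4)
D(-8 + w(3)) - 167 = -4 - 167 = -171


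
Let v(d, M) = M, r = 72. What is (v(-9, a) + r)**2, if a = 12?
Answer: 7056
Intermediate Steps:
(v(-9, a) + r)**2 = (12 + 72)**2 = 84**2 = 7056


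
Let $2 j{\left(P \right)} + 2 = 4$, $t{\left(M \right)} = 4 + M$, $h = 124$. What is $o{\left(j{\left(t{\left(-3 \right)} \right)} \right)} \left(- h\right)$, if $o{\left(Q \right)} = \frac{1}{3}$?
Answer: $- \frac{124}{3} \approx -41.333$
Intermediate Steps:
$j{\left(P \right)} = 1$ ($j{\left(P \right)} = -1 + \frac{1}{2} \cdot 4 = -1 + 2 = 1$)
$o{\left(Q \right)} = \frac{1}{3}$
$o{\left(j{\left(t{\left(-3 \right)} \right)} \right)} \left(- h\right) = \frac{\left(-1\right) 124}{3} = \frac{1}{3} \left(-124\right) = - \frac{124}{3}$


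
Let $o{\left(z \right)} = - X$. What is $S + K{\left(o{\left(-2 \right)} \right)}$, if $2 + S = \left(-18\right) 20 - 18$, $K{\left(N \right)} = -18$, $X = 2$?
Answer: $-398$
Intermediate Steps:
$o{\left(z \right)} = -2$ ($o{\left(z \right)} = \left(-1\right) 2 = -2$)
$S = -380$ ($S = -2 - 378 = -380$)
$S + K{\left(o{\left(-2 \right)} \right)} = -380 - 18 = -398$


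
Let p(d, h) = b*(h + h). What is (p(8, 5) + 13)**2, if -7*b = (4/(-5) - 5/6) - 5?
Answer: 222784/441 ≈ 505.18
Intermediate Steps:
b = 199/210 (b = -((4/(-5) - 5/6) - 5)/7 = -((4*(-1/5) - 5*1/6) - 5)/7 = -((-4/5 - 5/6) - 5)/7 = -(-49/30 - 5)/7 = -1/7*(-199/30) = 199/210 ≈ 0.94762)
p(d, h) = 199*h/105 (p(d, h) = 199*(h + h)/210 = 199*(2*h)/210 = 199*h/105)
(p(8, 5) + 13)**2 = ((199/105)*5 + 13)**2 = (199/21 + 13)**2 = (472/21)**2 = 222784/441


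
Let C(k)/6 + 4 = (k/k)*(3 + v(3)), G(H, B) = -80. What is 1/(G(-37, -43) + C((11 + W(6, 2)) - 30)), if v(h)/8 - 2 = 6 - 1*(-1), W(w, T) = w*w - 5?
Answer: 1/346 ≈ 0.0028902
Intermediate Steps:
W(w, T) = -5 + w**2 (W(w, T) = w**2 - 5 = -5 + w**2)
v(h) = 72 (v(h) = 16 + 8*(6 - 1*(-1)) = 16 + 8*(6 + 1) = 16 + 8*7 = 16 + 56 = 72)
C(k) = 426 (C(k) = -24 + 6*((k/k)*(3 + 72)) = -24 + 6*(1*75) = -24 + 6*75 = -24 + 450 = 426)
1/(G(-37, -43) + C((11 + W(6, 2)) - 30)) = 1/(-80 + 426) = 1/346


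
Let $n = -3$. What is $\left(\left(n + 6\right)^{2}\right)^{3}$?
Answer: $729$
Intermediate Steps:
$\left(\left(n + 6\right)^{2}\right)^{3} = \left(\left(-3 + 6\right)^{2}\right)^{3} = \left(3^{2}\right)^{3} = 9^{3} = 729$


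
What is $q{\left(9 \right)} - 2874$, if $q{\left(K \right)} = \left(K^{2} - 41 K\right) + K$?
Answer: $-3153$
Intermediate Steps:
$q{\left(K \right)} = K^{2} - 40 K$
$q{\left(9 \right)} - 2874 = 9 \left(-40 + 9\right) - 2874 = 9 \left(-31\right) - 2874 = -279 - 2874 = -3153$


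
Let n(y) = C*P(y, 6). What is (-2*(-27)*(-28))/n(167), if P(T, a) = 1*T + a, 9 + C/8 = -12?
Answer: 9/173 ≈ 0.052023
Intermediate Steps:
C = -168 (C = -72 + 8*(-12) = -72 - 96 = -168)
P(T, a) = T + a
n(y) = -1008 - 168*y (n(y) = -168*(y + 6) = -168*(6 + y) = -1008 - 168*y)
(-2*(-27)*(-28))/n(167) = (-2*(-27)*(-28))/(-1008 - 168*167) = (54*(-28))/(-1008 - 28056) = -1512/(-29064) = -1512*(-1/29064) = 9/173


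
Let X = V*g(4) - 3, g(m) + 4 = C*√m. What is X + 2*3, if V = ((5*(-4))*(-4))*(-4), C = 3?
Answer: -637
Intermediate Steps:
g(m) = -4 + 3*√m
V = -320 (V = -20*(-4)*(-4) = 80*(-4) = -320)
X = -643 (X = -320*(-4 + 3*√4) - 3 = -320*(-4 + 3*2) - 3 = -320*(-4 + 6) - 3 = -320*2 - 3 = -640 - 3 = -643)
X + 2*3 = -643 + 2*3 = -643 + 6 = -637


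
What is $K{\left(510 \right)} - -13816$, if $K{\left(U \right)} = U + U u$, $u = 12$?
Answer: $20446$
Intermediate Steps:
$K{\left(U \right)} = 13 U$ ($K{\left(U \right)} = U + U 12 = U + 12 U = 13 U$)
$K{\left(510 \right)} - -13816 = 13 \cdot 510 - -13816 = 6630 + 13816 = 20446$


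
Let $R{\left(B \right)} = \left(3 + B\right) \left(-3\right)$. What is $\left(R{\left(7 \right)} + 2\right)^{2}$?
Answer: $784$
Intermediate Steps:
$R{\left(B \right)} = -9 - 3 B$
$\left(R{\left(7 \right)} + 2\right)^{2} = \left(\left(-9 - 21\right) + 2\right)^{2} = \left(-30 + 2\right)^{2} = \left(-28\right)^{2} = 784$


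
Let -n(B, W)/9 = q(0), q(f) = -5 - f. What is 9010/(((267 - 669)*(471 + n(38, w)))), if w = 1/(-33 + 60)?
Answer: -4505/103716 ≈ -0.043436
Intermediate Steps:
w = 1/27 ≈ 0.037037
n(B, W) = 45 (n(B, W) = -9*(-5 - 1*0) = -9*(-5 + 0) = -9*(-5) = 45)
9010/(((267 - 669)*(471 + n(38, w)))) = 9010/(((267 - 669)*(471 + 45))) = 9010/((-402*516)) = 9010/(-207432) = 9010*(-1/207432) = -4505/103716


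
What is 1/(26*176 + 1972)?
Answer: 1/6548 ≈ 0.00015272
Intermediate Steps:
1/(26*176 + 1972) = 1/(4576 + 1972) = 1/6548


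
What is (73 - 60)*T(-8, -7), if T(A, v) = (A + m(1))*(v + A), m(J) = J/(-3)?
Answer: 1625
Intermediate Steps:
m(J) = -J/3 (m(J) = J*(-1/3) = -J/3)
T(A, v) = (-1/3 + A)*(A + v) (T(A, v) = (A - 1/3*1)*(v + A) = (A - 1/3)*(A + v) = (-1/3 + A)*(A + v))
(73 - 60)*T(-8, -7) = (73 - 60)*((-8)**2 - 1/3*(-8) - 1/3*(-7) - 8*(-7)) = 13*(64 + 8/3 + 7/3 + 56) = 13*125 = 1625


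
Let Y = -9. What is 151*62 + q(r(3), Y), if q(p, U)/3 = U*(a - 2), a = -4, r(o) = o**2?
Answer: 9524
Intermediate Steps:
q(p, U) = -18*U (q(p, U) = 3*(U*(-4 - 2)) = 3*(U*(-6)) = 3*(-6*U) = -18*U)
151*62 + q(r(3), Y) = 151*62 - 18*(-9) = 9362 + 162 = 9524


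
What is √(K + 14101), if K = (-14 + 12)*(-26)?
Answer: √14153 ≈ 118.97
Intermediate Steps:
K = 52 (K = -2*(-26) = 52)
√(K + 14101) = √(52 + 14101) = √14153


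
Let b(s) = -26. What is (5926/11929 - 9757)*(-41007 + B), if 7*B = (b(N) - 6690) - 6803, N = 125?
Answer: 34981704965736/83503 ≈ 4.1893e+8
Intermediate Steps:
B = -13519/7 (B = ((-26 - 6690) - 6803)/7 = (-6716 - 6803)/7 = (1/7)*(-13519) = -13519/7 ≈ -1931.3)
(5926/11929 - 9757)*(-41007 + B) = (5926/11929 - 9757)*(-41007 - 13519/7) = (5926*(1/11929) - 9757)*(-300568/7) = (5926/11929 - 9757)*(-300568/7) = -116385327/11929*(-300568/7) = 34981704965736/83503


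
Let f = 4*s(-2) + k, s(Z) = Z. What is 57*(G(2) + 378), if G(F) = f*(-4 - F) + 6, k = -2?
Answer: 25308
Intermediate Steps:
f = -10 (f = 4*(-2) - 2 = -8 - 2 = -10)
G(F) = 46 + 10*F (G(F) = -10*(-4 - F) + 6 = (40 + 10*F) + 6 = 46 + 10*F)
57*(G(2) + 378) = 57*((46 + 10*2) + 378) = 57*((46 + 20) + 378) = 57*(66 + 378) = 57*444 = 25308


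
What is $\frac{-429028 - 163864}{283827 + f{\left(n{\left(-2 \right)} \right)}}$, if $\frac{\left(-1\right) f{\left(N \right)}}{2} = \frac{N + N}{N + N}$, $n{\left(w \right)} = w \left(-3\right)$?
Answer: $- \frac{592892}{283825} \approx -2.0889$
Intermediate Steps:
$n{\left(w \right)} = - 3 w$
$f{\left(N \right)} = -2$ ($f{\left(N \right)} = - 2 \frac{N + N}{N + N} = - 2 \frac{2 N}{2 N} = - 2 \cdot 2 N \frac{1}{2 N} = \left(-2\right) 1 = -2$)
$\frac{-429028 - 163864}{283827 + f{\left(n{\left(-2 \right)} \right)}} = \frac{-429028 - 163864}{283827 - 2} = - \frac{592892}{283825}$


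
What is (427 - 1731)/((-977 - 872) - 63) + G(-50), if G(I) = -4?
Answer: -793/239 ≈ -3.3180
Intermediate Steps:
(427 - 1731)/((-977 - 872) - 63) + G(-50) = (427 - 1731)/((-977 - 872) - 63) - 4 = -1304/(-1849 - 63) - 4 = -1304/(-1912) - 4 = -1304*(-1/1912) - 4 = 163/239 - 4 = -793/239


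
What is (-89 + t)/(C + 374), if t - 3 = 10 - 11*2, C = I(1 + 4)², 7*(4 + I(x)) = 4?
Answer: -2401/9451 ≈ -0.25405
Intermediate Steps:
I(x) = -24/7 (I(x) = -4 + (⅐)*4 = -4 + 4/7 = -24/7)
C = 576/49 (C = (-24/7)² = 576/49 ≈ 11.755)
t = -9 (t = 3 + (10 - 11*2) = 3 + (10 - 22) = 3 - 12 = -9)
(-89 + t)/(C + 374) = (-89 - 9)/(576/49 + 374) = -98/18902/49 = -98*49/18902 = -2401/9451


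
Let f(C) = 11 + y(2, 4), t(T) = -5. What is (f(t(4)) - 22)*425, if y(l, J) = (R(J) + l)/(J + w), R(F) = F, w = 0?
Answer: -8075/2 ≈ -4037.5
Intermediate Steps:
y(l, J) = (J + l)/J (y(l, J) = (J + l)/(J + 0) = (J + l)/J)
f(C) = 25/2 (f(C) = 11 + (4 + 2)/4 = 11 + (1/4)*6 = 11 + 3/2 = 25/2)
(f(t(4)) - 22)*425 = (25/2 - 22)*425 = -19/2*425 = -8075/2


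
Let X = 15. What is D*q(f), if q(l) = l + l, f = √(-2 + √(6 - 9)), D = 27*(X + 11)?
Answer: 1404*√(-2 + I*√3) ≈ 797.78 + 2139.8*I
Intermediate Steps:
D = 702 (D = 27*(15 + 11) = 27*26 = 702)
f = √(-2 + I*√3) (f = √(-2 + √(-3)) = √(-2 + I*√3) ≈ 0.56822 + 1.5241*I)
q(l) = 2*l
D*q(f) = 702*(2*√(-2 + I*√3)) = 1404*√(-2 + I*√3)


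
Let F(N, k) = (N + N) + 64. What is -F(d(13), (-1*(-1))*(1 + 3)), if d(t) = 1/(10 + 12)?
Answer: -705/11 ≈ -64.091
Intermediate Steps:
d(t) = 1/22
F(N, k) = 64 + 2*N (F(N, k) = 2*N + 64 = 64 + 2*N)
-F(d(13), (-1*(-1))*(1 + 3)) = -(64 + 2*(1/22)) = -(64 + 1/11) = -1*705/11 = -705/11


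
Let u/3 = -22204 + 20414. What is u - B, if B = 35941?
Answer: -41311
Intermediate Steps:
u = -5370 (u = 3*(-22204 + 20414) = 3*(-1790) = -5370)
u - B = -5370 - 1*35941 = -5370 - 35941 = -41311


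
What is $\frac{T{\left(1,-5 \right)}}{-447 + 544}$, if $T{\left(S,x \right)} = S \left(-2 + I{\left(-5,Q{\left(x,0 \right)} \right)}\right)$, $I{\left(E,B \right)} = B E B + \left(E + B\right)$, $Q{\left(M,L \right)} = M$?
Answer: $- \frac{137}{97} \approx -1.4124$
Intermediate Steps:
$I{\left(E,B \right)} = B + E + E B^{2}$ ($I{\left(E,B \right)} = E B^{2} + \left(B + E\right) = B + E + E B^{2}$)
$T{\left(S,x \right)} = S \left(-7 + x - 5 x^{2}\right)$ ($T{\left(S,x \right)} = S \left(-2 - \left(5 - x + 5 x^{2}\right)\right) = S \left(-7 + x - 5 x^{2}\right)$)
$\frac{T{\left(1,-5 \right)}}{-447 + 544} = \frac{1 \left(-7 - 5 - 5 \left(-5\right)^{2}\right)}{-447 + 544} = \frac{1 \left(-7 - 5 - 125\right)}{97} = \frac{1 \left(-137\right)}{97} = \frac{1}{97} \left(-137\right) = - \frac{137}{97}$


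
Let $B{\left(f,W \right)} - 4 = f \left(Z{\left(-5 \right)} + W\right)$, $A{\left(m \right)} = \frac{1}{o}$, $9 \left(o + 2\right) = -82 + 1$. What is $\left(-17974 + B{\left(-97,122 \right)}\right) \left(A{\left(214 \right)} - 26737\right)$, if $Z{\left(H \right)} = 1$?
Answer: $\frac{8794123308}{11} \approx 7.9947 \cdot 10^{8}$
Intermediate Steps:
$o = -11$ ($o = -2 + \frac{-82 + 1}{9} = -2 + \frac{1}{9} \left(-81\right) = -2 - 9 = -11$)
$A{\left(m \right)} = - \frac{1}{11}$ ($A{\left(m \right)} = \frac{1}{-11} = - \frac{1}{11}$)
$B{\left(f,W \right)} = 4 + f \left(1 + W\right)$
$\left(-17974 + B{\left(-97,122 \right)}\right) \left(A{\left(214 \right)} - 26737\right) = \left(-17974 + \left(4 - 97 + 122 \left(-97\right)\right)\right) \left(- \frac{1}{11} - 26737\right) = \left(-17974 - 11927\right) \left(- \frac{294108}{11}\right) = \left(-29901\right) \left(- \frac{294108}{11}\right) = \frac{8794123308}{11}$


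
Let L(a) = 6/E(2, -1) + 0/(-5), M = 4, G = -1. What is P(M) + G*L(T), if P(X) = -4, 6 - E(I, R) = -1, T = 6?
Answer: -34/7 ≈ -4.8571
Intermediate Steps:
E(I, R) = 7 (E(I, R) = 6 - 1*(-1) = 6 + 1 = 7)
L(a) = 6/7 (L(a) = 6/7 + 0/(-5) = 6*(⅐) + 0*(-⅕) = 6/7 + 0 = 6/7)
P(M) + G*L(T) = -4 - 1*6/7 = -4 - 6/7 = -34/7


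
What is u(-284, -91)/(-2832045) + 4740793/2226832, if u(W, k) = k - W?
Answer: 13425709333109/6306488431440 ≈ 2.1289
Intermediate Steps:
u(-284, -91)/(-2832045) + 4740793/2226832 = (-91 - 1*(-284))/(-2832045) + 4740793/2226832 = (-91 + 284)*(-1/2832045) + 4740793*(1/2226832) = 193*(-1/2832045) + 4740793/2226832 = -193/2832045 + 4740793/2226832 = 13425709333109/6306488431440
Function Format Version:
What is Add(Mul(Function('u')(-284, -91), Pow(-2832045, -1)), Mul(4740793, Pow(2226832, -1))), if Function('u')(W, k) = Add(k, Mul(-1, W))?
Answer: Rational(13425709333109, 6306488431440) ≈ 2.1289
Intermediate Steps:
Add(Mul(Function('u')(-284, -91), Pow(-2832045, -1)), Mul(4740793, Pow(2226832, -1))) = Add(Mul(Add(-91, Mul(-1, -284)), Pow(-2832045, -1)), Mul(4740793, Pow(2226832, -1))) = Add(Mul(Add(-91, 284), Rational(-1, 2832045)), Mul(4740793, Rational(1, 2226832))) = Add(Mul(193, Rational(-1, 2832045)), Rational(4740793, 2226832)) = Add(Rational(-193, 2832045), Rational(4740793, 2226832)) = Rational(13425709333109, 6306488431440)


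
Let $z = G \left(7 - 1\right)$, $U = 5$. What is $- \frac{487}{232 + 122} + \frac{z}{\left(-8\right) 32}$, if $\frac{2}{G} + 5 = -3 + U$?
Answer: $- \frac{15407}{11328} \approx -1.3601$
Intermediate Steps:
$G = - \frac{2}{3}$ ($G = \frac{2}{-5 + \left(-3 + 5\right)} = \frac{2}{-5 + 2} = \frac{2}{-3} = 2 \left(- \frac{1}{3}\right) = - \frac{2}{3} \approx -0.66667$)
$z = -4$ ($z = - \frac{2 \left(7 - 1\right)}{3} = \left(- \frac{2}{3}\right) 6 = -4$)
$- \frac{487}{232 + 122} + \frac{z}{\left(-8\right) 32} = - \frac{487}{232 + 122} - \frac{4}{\left(-8\right) 32} = - \frac{487}{354} - \frac{4}{-256} = \left(-487\right) \frac{1}{354} - - \frac{1}{64} = - \frac{487}{354} + \frac{1}{64} = - \frac{15407}{11328}$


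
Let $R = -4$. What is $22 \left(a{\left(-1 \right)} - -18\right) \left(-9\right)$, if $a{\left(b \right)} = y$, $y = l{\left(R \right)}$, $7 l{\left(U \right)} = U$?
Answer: $- \frac{24156}{7} \approx -3450.9$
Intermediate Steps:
$l{\left(U \right)} = \frac{U}{7}$
$y = - \frac{4}{7}$ ($y = \frac{1}{7} \left(-4\right) = - \frac{4}{7} \approx -0.57143$)
$a{\left(b \right)} = - \frac{4}{7}$
$22 \left(a{\left(-1 \right)} - -18\right) \left(-9\right) = 22 \left(- \frac{4}{7} - -18\right) \left(-9\right) = 22 \left(- \frac{4}{7} + 18\right) \left(-9\right) = 22 \cdot \frac{122}{7} \left(-9\right) = \frac{2684}{7} \left(-9\right) = - \frac{24156}{7}$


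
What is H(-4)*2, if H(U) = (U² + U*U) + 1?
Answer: 66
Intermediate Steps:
H(U) = 1 + 2*U² (H(U) = (U² + U²) + 1 = 2*U² + 1 = 1 + 2*U²)
H(-4)*2 = (1 + 2*(-4)²)*2 = (1 + 2*16)*2 = (1 + 32)*2 = 33*2 = 66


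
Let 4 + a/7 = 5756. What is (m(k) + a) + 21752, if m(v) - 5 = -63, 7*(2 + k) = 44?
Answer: 61958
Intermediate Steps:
a = 40264 (a = -28 + 7*5756 = -28 + 40292 = 40264)
k = 30/7 (k = -2 + (1/7)*44 = -2 + 44/7 = 30/7 ≈ 4.2857)
m(v) = -58 (m(v) = 5 - 63 = -58)
(m(k) + a) + 21752 = (-58 + 40264) + 21752 = 40206 + 21752 = 61958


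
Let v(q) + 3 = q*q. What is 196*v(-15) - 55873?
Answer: -12361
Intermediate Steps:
v(q) = -3 + q**2 (v(q) = -3 + q*q = -3 + q**2)
196*v(-15) - 55873 = 196*(-3 + (-15)**2) - 55873 = 196*(-3 + 225) - 55873 = 196*222 - 55873 = 43512 - 55873 = -12361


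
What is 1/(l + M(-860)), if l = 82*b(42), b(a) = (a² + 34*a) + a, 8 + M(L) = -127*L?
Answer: 1/374400 ≈ 2.6709e-6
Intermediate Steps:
M(L) = -8 - 127*L
b(a) = a² + 35*a
l = 265188 (l = 82*(42*(35 + 42)) = 82*(42*77) = 82*3234 = 265188)
1/(l + M(-860)) = 1/(265188 + (-8 - 127*(-860))) = 1/(265188 + (-8 + 109220)) = 1/(265188 + 109212) = 1/374400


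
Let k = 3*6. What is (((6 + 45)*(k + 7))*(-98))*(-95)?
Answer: 11870250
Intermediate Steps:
k = 18
(((6 + 45)*(k + 7))*(-98))*(-95) = (((6 + 45)*(18 + 7))*(-98))*(-95) = ((51*25)*(-98))*(-95) = (1275*(-98))*(-95) = -124950*(-95) = 11870250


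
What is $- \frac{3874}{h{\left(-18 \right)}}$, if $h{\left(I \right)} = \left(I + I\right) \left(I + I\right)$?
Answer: $- \frac{1937}{648} \approx -2.9892$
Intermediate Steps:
$h{\left(I \right)} = 4 I^{2}$ ($h{\left(I \right)} = 2 I 2 I = 4 I^{2}$)
$- \frac{3874}{h{\left(-18 \right)}} = - \frac{3874}{4 \left(-18\right)^{2}} = - \frac{3874}{4 \cdot 324} = - \frac{3874}{1296} = \left(-3874\right) \frac{1}{1296} = - \frac{1937}{648}$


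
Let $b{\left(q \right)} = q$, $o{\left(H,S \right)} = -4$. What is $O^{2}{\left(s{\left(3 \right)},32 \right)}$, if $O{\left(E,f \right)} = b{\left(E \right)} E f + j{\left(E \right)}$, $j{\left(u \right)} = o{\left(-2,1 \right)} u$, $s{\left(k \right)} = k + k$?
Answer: $1272384$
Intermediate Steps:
$s{\left(k \right)} = 2 k$
$j{\left(u \right)} = - 4 u$
$O{\left(E,f \right)} = - 4 E + f E^{2}$ ($O{\left(E,f \right)} = E E f - 4 E = E^{2} f - 4 E = f E^{2} - 4 E = - 4 E + f E^{2}$)
$O^{2}{\left(s{\left(3 \right)},32 \right)} = \left(2 \cdot 3 \left(-4 + 2 \cdot 3 \cdot 32\right)\right)^{2} = \left(6 \left(-4 + 6 \cdot 32\right)\right)^{2} = \left(6 \left(-4 + 192\right)\right)^{2} = \left(6 \cdot 188\right)^{2} = 1128^{2} = 1272384$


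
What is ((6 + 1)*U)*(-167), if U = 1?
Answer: -1169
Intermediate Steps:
((6 + 1)*U)*(-167) = ((6 + 1)*1)*(-167) = (7*1)*(-167) = 7*(-167) = -1169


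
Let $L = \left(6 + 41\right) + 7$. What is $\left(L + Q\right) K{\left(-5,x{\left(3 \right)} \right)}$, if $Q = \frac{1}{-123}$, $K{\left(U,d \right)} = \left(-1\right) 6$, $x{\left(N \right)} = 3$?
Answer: $- \frac{13282}{41} \approx -323.95$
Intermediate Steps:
$K{\left(U,d \right)} = -6$
$L = 54$ ($L = 47 + 7 = 54$)
$Q = - \frac{1}{123} \approx -0.0081301$
$\left(L + Q\right) K{\left(-5,x{\left(3 \right)} \right)} = \left(54 - \frac{1}{123}\right) \left(-6\right) = \frac{6641}{123} \left(-6\right) = - \frac{13282}{41}$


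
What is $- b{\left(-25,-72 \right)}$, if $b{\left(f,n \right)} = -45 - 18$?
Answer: $63$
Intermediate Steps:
$b{\left(f,n \right)} = -63$ ($b{\left(f,n \right)} = -45 - 18 = -63$)
$- b{\left(-25,-72 \right)} = \left(-1\right) \left(-63\right) = 63$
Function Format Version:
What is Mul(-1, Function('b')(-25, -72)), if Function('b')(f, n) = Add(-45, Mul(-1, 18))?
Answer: 63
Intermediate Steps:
Function('b')(f, n) = -63 (Function('b')(f, n) = Add(-45, -18) = -63)
Mul(-1, Function('b')(-25, -72)) = Mul(-1, -63) = 63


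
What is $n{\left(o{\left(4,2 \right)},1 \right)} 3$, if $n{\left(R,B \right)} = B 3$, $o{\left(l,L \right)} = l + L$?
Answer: $9$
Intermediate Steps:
$o{\left(l,L \right)} = L + l$
$n{\left(R,B \right)} = 3 B$
$n{\left(o{\left(4,2 \right)},1 \right)} 3 = 3 \cdot 1 \cdot 3 = 3 \cdot 3 = 9$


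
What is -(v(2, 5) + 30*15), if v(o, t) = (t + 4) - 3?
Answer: -456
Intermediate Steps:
v(o, t) = 1 + t (v(o, t) = (4 + t) - 3 = 1 + t)
-(v(2, 5) + 30*15) = -((1 + 5) + 30*15) = -(6 + 450) = -1*456 = -456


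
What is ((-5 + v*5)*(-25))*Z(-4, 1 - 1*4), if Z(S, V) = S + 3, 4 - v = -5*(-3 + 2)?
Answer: -250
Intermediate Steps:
v = -1 (v = 4 - (-5)*(-3 + 2) = 4 - (-5)*(-1) = 4 - 1*5 = 4 - 5 = -1)
Z(S, V) = 3 + S
((-5 + v*5)*(-25))*Z(-4, 1 - 1*4) = ((-5 - 1*5)*(-25))*(3 - 4) = ((-5 - 5)*(-25))*(-1) = -10*(-25)*(-1) = 250*(-1) = -250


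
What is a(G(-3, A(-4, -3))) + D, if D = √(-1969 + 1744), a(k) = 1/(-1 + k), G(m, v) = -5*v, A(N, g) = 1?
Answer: -⅙ + 15*I ≈ -0.16667 + 15.0*I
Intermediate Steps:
D = 15*I (D = √(-225) = 15*I ≈ 15.0*I)
a(G(-3, A(-4, -3))) + D = 1/(-1 - 5*1) + 15*I = 1/(-1 - 5) + 15*I = 1/(-6) + 15*I = -⅙ + 15*I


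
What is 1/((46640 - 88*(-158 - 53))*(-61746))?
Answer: -1/4026333168 ≈ -2.4836e-10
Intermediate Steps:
1/((46640 - 88*(-158 - 53))*(-61746)) = -1/61746/(46640 - 88*(-211)) = -1/61746/(46640 + 18568) = -1/61746/65208 = (1/65208)*(-1/61746) = -1/4026333168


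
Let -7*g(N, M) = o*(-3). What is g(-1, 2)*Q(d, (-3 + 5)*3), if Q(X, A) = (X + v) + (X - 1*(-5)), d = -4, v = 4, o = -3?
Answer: -9/7 ≈ -1.2857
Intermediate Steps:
g(N, M) = -9/7 (g(N, M) = -(-3)*(-3)/7 = -1/7*9 = -9/7)
Q(X, A) = 9 + 2*X (Q(X, A) = (X + 4) + (X - 1*(-5)) = (4 + X) + (X + 5) = (4 + X) + (5 + X) = 9 + 2*X)
g(-1, 2)*Q(d, (-3 + 5)*3) = -9*(9 + 2*(-4))/7 = -9*(9 - 8)/7 = -9/7*1 = -9/7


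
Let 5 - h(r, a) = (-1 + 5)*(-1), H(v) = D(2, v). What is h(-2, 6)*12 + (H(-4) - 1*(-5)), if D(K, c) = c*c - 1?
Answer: 128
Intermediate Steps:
D(K, c) = -1 + c**2 (D(K, c) = c**2 - 1 = -1 + c**2)
H(v) = -1 + v**2
h(r, a) = 9 (h(r, a) = 5 - (-1 + 5)*(-1) = 5 - 4*(-1) = 5 - 1*(-4) = 5 + 4 = 9)
h(-2, 6)*12 + (H(-4) - 1*(-5)) = 9*12 + ((-1 + (-4)**2) - 1*(-5)) = 108 + ((-1 + 16) + 5) = 108 + (15 + 5) = 108 + 20 = 128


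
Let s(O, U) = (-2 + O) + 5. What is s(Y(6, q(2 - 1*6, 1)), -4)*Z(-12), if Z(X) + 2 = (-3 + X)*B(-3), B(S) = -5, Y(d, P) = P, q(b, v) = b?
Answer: -73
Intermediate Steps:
s(O, U) = 3 + O
Z(X) = 13 - 5*X (Z(X) = -2 + (-3 + X)*(-5) = -2 + (15 - 5*X) = 13 - 5*X)
s(Y(6, q(2 - 1*6, 1)), -4)*Z(-12) = (3 + (2 - 1*6))*(13 - 5*(-12)) = (3 + (2 - 6))*(13 + 60) = (3 - 4)*73 = -1*73 = -73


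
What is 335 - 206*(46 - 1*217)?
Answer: 35561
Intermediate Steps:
335 - 206*(46 - 1*217) = 335 - 206*(46 - 217) = 335 - 206*(-171) = 335 + 35226 = 35561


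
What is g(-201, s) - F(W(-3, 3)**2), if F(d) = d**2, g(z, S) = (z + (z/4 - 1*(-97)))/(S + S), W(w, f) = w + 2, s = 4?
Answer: -649/32 ≈ -20.281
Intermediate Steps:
W(w, f) = 2 + w
g(z, S) = (97 + 5*z/4)/(2*S) (g(z, S) = (z + (z*(1/4) + 97))/((2*S)) = (z + (z/4 + 97))*(1/(2*S)) = (z + (97 + z/4))*(1/(2*S)) = (97 + 5*z/4)*(1/(2*S)) = (97 + 5*z/4)/(2*S))
g(-201, s) - F(W(-3, 3)**2) = (1/8)*(388 + 5*(-201))/4 - ((2 - 3)**2)**2 = (1/8)*(1/4)*(388 - 1005) - ((-1)**2)**2 = (1/8)*(1/4)*(-617) - 1*1**2 = -617/32 - 1*1 = -617/32 - 1 = -649/32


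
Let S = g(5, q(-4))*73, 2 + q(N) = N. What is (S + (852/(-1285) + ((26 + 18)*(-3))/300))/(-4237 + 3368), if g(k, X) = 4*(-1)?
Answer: 1883187/5583325 ≈ 0.33729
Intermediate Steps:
q(N) = -2 + N
g(k, X) = -4
S = -292 (S = -4*73 = -292)
(S + (852/(-1285) + ((26 + 18)*(-3))/300))/(-4237 + 3368) = (-292 + (852/(-1285) + ((26 + 18)*(-3))/300))/(-4237 + 3368) = (-292 + (852*(-1/1285) + (44*(-3))*(1/300)))/(-869) = (-292 + (-852/1285 - 132*1/300))*(-1/869) = (-292 + (-852/1285 - 11/25))*(-1/869) = (-292 - 7087/6425)*(-1/869) = -1883187/6425*(-1/869) = 1883187/5583325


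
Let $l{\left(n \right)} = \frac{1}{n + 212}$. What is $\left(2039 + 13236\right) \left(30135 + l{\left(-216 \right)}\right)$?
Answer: $\frac{1841233225}{4} \approx 4.6031 \cdot 10^{8}$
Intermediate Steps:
$l{\left(n \right)} = \frac{1}{212 + n}$
$\left(2039 + 13236\right) \left(30135 + l{\left(-216 \right)}\right) = \left(2039 + 13236\right) \left(30135 + \frac{1}{212 - 216}\right) = 15275 \left(30135 + \frac{1}{-4}\right) = 15275 \left(30135 - \frac{1}{4}\right) = 15275 \cdot \frac{120539}{4} = \frac{1841233225}{4}$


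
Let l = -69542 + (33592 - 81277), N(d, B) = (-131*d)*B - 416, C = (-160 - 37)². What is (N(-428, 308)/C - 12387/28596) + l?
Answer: -43201034546541/369927388 ≈ -1.1678e+5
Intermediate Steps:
C = 38809 (C = (-197)² = 38809)
N(d, B) = -416 - 131*B*d (N(d, B) = -131*B*d - 416 = -416 - 131*B*d)
l = -117227 (l = -69542 - 47685 = -117227)
(N(-428, 308)/C - 12387/28596) + l = ((-416 - 131*308*(-428))/38809 - 12387/28596) - 117227 = ((-416 + 17268944)*(1/38809) - 12387*1/28596) - 117227 = (17268528*(1/38809) - 4129/9532) - 117227 = (17268528/38809 - 4129/9532) - 117227 = 164443366535/369927388 - 117227 = -43201034546541/369927388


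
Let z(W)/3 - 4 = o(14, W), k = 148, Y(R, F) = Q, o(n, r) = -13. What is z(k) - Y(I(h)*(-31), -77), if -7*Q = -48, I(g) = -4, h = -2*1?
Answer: -237/7 ≈ -33.857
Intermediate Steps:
h = -2
Q = 48/7 (Q = -⅐*(-48) = 48/7 ≈ 6.8571)
Y(R, F) = 48/7
z(W) = -27 (z(W) = 12 + 3*(-13) = 12 - 39 = -27)
z(k) - Y(I(h)*(-31), -77) = -27 - 1*48/7 = -27 - 48/7 = -237/7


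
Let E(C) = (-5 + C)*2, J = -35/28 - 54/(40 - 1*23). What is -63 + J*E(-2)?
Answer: -35/34 ≈ -1.0294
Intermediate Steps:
J = -301/68 (J = -35*1/28 - 54/(40 - 23) = -5/4 - 54/17 = -301/68 ≈ -4.4265)
E(C) = -10 + 2*C
-63 + J*E(-2) = -63 - 301*(-10 + 2*(-2))/68 = -63 - 301*(-10 - 4)/68 = -63 - 301/68*(-14) = -63 + 2107/34 = -35/34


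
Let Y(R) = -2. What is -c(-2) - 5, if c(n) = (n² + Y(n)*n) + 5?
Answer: -18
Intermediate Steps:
c(n) = 5 + n² - 2*n (c(n) = (n² - 2*n) + 5 = 5 + n² - 2*n)
-c(-2) - 5 = -(5 + (-2)² - 2*(-2)) - 5 = -(5 + 4 + 4) - 5 = -1*13 - 5 = -13 - 5 = -18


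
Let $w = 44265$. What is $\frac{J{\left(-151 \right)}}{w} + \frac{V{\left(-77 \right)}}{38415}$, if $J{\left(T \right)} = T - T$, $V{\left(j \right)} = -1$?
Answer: $- \frac{1}{38415} \approx -2.6031 \cdot 10^{-5}$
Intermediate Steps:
$J{\left(T \right)} = 0$
$\frac{J{\left(-151 \right)}}{w} + \frac{V{\left(-77 \right)}}{38415} = \frac{0}{44265} - \frac{1}{38415} = 0 \cdot \frac{1}{44265} - \frac{1}{38415} = 0 - \frac{1}{38415} = - \frac{1}{38415}$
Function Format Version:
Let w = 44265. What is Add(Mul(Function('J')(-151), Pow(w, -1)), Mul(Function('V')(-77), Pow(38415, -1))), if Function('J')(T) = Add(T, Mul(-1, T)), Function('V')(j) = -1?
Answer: Rational(-1, 38415) ≈ -2.6031e-5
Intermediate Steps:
Function('J')(T) = 0
Add(Mul(Function('J')(-151), Pow(w, -1)), Mul(Function('V')(-77), Pow(38415, -1))) = Add(Mul(0, Pow(44265, -1)), Mul(-1, Pow(38415, -1))) = Add(Mul(0, Rational(1, 44265)), Mul(-1, Rational(1, 38415))) = Add(0, Rational(-1, 38415)) = Rational(-1, 38415)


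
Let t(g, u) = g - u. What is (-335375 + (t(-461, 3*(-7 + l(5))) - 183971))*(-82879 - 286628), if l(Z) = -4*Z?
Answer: 192042395082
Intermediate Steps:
(-335375 + (t(-461, 3*(-7 + l(5))) - 183971))*(-82879 - 286628) = (-335375 + ((-461 - 3*(-7 - 4*5)) - 183971))*(-82879 - 286628) = (-335375 + ((-461 - 3*(-7 - 20)) - 183971))*(-369507) = (-335375 + ((-461 - 3*(-27)) - 183971))*(-369507) = (-335375 + ((-461 - 1*(-81)) - 183971))*(-369507) = (-335375 + ((-461 + 81) - 183971))*(-369507) = (-335375 + (-380 - 183971))*(-369507) = (-335375 - 184351)*(-369507) = -519726*(-369507) = 192042395082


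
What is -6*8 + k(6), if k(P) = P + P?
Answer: -36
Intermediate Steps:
k(P) = 2*P
-6*8 + k(6) = -6*8 + 2*6 = -48 + 12 = -36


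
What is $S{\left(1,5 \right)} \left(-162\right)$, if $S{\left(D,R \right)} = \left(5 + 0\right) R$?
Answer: $-4050$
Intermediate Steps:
$S{\left(D,R \right)} = 5 R$
$S{\left(1,5 \right)} \left(-162\right) = 5 \cdot 5 \left(-162\right) = 25 \left(-162\right) = -4050$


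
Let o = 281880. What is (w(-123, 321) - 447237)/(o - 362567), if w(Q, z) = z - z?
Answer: 447237/80687 ≈ 5.5429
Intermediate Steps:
w(Q, z) = 0
(w(-123, 321) - 447237)/(o - 362567) = (0 - 447237)/(281880 - 362567) = -447237/(-80687) = -447237*(-1/80687) = 447237/80687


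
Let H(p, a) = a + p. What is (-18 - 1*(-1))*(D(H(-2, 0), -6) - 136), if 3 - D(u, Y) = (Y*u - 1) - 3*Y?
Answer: 2754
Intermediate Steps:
D(u, Y) = 4 + 3*Y - Y*u (D(u, Y) = 3 - ((Y*u - 1) - 3*Y) = 3 - ((-1 + Y*u) - 3*Y) = 3 - (-1 - 3*Y + Y*u) = 3 + (1 + 3*Y - Y*u) = 4 + 3*Y - Y*u)
(-18 - 1*(-1))*(D(H(-2, 0), -6) - 136) = (-18 - 1*(-1))*((4 + 3*(-6) - 1*(-6)*(0 - 2)) - 136) = (-18 + 1)*((4 - 18 - 1*(-6)*(-2)) - 136) = -17*((4 - 18 - 12) - 136) = -17*(-26 - 136) = -17*(-162) = 2754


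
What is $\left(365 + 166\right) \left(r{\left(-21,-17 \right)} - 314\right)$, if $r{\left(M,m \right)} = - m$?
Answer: $-157707$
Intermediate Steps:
$\left(365 + 166\right) \left(r{\left(-21,-17 \right)} - 314\right) = \left(365 + 166\right) \left(\left(-1\right) \left(-17\right) - 314\right) = 531 \left(17 - 314\right) = 531 \left(-297\right) = -157707$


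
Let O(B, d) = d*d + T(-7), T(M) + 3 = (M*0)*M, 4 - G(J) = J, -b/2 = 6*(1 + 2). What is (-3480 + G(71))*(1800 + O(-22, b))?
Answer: -10970871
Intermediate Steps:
b = -36 (b = -12*(1 + 2) = -12*3 = -2*18 = -36)
G(J) = 4 - J
T(M) = -3 (T(M) = -3 + (M*0)*M = -3 + 0*M = -3 + 0 = -3)
O(B, d) = -3 + d² (O(B, d) = d*d - 3 = d² - 3 = -3 + d²)
(-3480 + G(71))*(1800 + O(-22, b)) = (-3480 + (4 - 1*71))*(1800 + (-3 + (-36)²)) = (-3480 + (4 - 71))*(1800 + (-3 + 1296)) = (-3480 - 67)*(1800 + 1293) = -3547*3093 = -10970871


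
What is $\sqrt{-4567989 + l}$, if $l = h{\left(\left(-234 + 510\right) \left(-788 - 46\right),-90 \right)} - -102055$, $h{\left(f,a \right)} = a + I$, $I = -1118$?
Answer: $i \sqrt{4467142} \approx 2113.6 i$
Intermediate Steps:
$h{\left(f,a \right)} = -1118 + a$ ($h{\left(f,a \right)} = a - 1118 = -1118 + a$)
$l = 100847$ ($l = \left(-1118 - 90\right) - -102055 = -1208 + 102055 = 100847$)
$\sqrt{-4567989 + l} = \sqrt{-4567989 + 100847} = \sqrt{-4467142} = i \sqrt{4467142}$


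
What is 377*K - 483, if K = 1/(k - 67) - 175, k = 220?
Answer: -10167697/153 ≈ -66456.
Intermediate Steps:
K = -26774/153 (K = 1/(220 - 67) - 175 = 1/153 - 175 = -26774/153 ≈ -174.99)
377*K - 483 = 377*(-26774/153) - 483 = -10093798/153 - 483 = -10167697/153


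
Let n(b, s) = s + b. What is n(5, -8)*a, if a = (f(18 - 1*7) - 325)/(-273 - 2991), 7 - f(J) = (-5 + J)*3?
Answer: -21/68 ≈ -0.30882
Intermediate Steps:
n(b, s) = b + s
f(J) = 22 - 3*J (f(J) = 7 - (-5 + J)*3 = 7 - (-15 + 3*J) = 7 + (15 - 3*J) = 22 - 3*J)
a = 7/68 (a = ((22 - 3*(18 - 1*7)) - 325)/(-273 - 2991) = ((22 - 3*(18 - 7)) - 325)/(-3264) = ((22 - 3*11) - 325)*(-1/3264) = ((22 - 33) - 325)*(-1/3264) = (-11 - 325)*(-1/3264) = -336*(-1/3264) = 7/68 ≈ 0.10294)
n(5, -8)*a = (5 - 8)*(7/68) = -3*7/68 = -21/68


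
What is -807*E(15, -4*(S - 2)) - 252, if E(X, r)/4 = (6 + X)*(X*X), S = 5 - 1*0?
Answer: -15252552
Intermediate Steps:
S = 5 (S = 5 + 0 = 5)
E(X, r) = 4*X**2*(6 + X) (E(X, r) = 4*((6 + X)*(X*X)) = 4*((6 + X)*X**2) = 4*(X**2*(6 + X)) = 4*X**2*(6 + X))
-807*E(15, -4*(S - 2)) - 252 = -3228*15**2*(6 + 15) - 252 = -3228*225*21 - 252 = -807*18900 - 252 = -15252300 - 252 = -15252552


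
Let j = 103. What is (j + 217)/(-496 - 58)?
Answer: -160/277 ≈ -0.57762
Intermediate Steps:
(j + 217)/(-496 - 58) = (103 + 217)/(-496 - 58) = 320/(-554) = 320*(-1/554) = -160/277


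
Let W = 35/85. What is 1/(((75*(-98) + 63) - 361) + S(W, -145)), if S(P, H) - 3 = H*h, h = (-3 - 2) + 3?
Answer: -1/7355 ≈ -0.00013596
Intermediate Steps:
W = 7/17 (W = 35*(1/85) = 7/17 ≈ 0.41176)
h = -2 (h = -5 + 3 = -2)
S(P, H) = 3 - 2*H (S(P, H) = 3 + H*(-2) = 3 - 2*H)
1/(((75*(-98) + 63) - 361) + S(W, -145)) = 1/(((75*(-98) + 63) - 361) + (3 - 2*(-145))) = 1/(((-7350 + 63) - 361) + (3 + 290)) = 1/((-7287 - 361) + 293) = 1/(-7648 + 293) = 1/(-7355) = -1/7355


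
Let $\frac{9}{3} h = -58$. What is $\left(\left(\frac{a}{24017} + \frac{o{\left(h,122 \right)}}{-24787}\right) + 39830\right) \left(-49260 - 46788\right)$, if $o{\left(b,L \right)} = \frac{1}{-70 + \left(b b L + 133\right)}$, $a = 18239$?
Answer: $- \frac{133710958427414615515008}{34951038862075} \approx -3.8257 \cdot 10^{9}$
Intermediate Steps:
$h = - \frac{58}{3}$ ($h = \frac{1}{3} \left(-58\right) = - \frac{58}{3} \approx -19.333$)
$o{\left(b,L \right)} = \frac{1}{63 + L b^{2}}$ ($o{\left(b,L \right)} = \frac{1}{-70 + \left(b^{2} L + 133\right)} = \frac{1}{-70 + \left(L b^{2} + 133\right)} = \frac{1}{-70 + \left(133 + L b^{2}\right)} = \frac{1}{63 + L b^{2}}$)
$\left(\left(\frac{a}{24017} + \frac{o{\left(h,122 \right)}}{-24787}\right) + 39830\right) \left(-49260 - 46788\right) = \left(\left(\frac{18239}{24017} + \frac{1}{\left(63 + 122 \left(- \frac{58}{3}\right)^{2}\right) \left(-24787\right)}\right) + 39830\right) \left(-49260 - 46788\right) = \left(\left(18239 \cdot \frac{1}{24017} + \frac{1}{63 + 122 \cdot \frac{3364}{9}} \left(- \frac{1}{24787}\right)\right) + 39830\right) \left(-96048\right) = \left(\left(\frac{18239}{24017} + \frac{1}{63 + \frac{410408}{9}} \left(- \frac{1}{24787}\right)\right) + 39830\right) \left(-96048\right) = \left(\left(\frac{18239}{24017} + \frac{1}{\frac{410975}{9}} \left(- \frac{1}{24787}\right)\right) + 39830\right) \left(-96048\right) = \left(\left(\frac{18239}{24017} + \frac{9}{410975} \left(- \frac{1}{24787}\right)\right) + 39830\right) \left(-96048\right) = \left(\left(\frac{18239}{24017} - \frac{9}{10186837325}\right) + 39830\right) \left(-96048\right) = \left(\frac{26542532250646}{34951038862075} + 39830\right) \left(-96048\right) = \frac{1392126420408697896}{34951038862075} \left(-96048\right) = - \frac{133710958427414615515008}{34951038862075}$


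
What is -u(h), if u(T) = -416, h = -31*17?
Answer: 416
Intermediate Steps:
h = -527
-u(h) = -1*(-416) = 416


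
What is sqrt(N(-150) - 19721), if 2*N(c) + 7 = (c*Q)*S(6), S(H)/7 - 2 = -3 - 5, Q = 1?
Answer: I*sqrt(66298)/2 ≈ 128.74*I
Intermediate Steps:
S(H) = -42 (S(H) = 14 + 7*(-3 - 5) = 14 + 7*(-8) = 14 - 56 = -42)
N(c) = -7/2 - 21*c (N(c) = -7/2 + ((c*1)*(-42))/2 = -7/2 + (c*(-42))/2 = -7/2 + (-42*c)/2 = -7/2 - 21*c)
sqrt(N(-150) - 19721) = sqrt((-7/2 - 21*(-150)) - 19721) = sqrt((-7/2 + 3150) - 19721) = sqrt(6293/2 - 19721) = sqrt(-33149/2) = I*sqrt(66298)/2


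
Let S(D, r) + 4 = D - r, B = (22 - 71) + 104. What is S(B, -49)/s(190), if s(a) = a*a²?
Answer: 1/68590 ≈ 1.4579e-5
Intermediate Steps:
s(a) = a³
B = 55 (B = -49 + 104 = 55)
S(D, r) = -4 + D - r (S(D, r) = -4 + (D - r) = -4 + D - r)
S(B, -49)/s(190) = (-4 + 55 - 1*(-49))/(190³) = (-4 + 55 + 49)/6859000 = 100*(1/6859000) = 1/68590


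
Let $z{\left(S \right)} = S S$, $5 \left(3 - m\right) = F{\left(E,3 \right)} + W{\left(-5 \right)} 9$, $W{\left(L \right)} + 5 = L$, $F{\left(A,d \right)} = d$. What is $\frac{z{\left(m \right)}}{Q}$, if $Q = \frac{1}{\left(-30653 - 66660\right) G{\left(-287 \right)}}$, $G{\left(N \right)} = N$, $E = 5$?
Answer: $\frac{290571557724}{25} \approx 1.1623 \cdot 10^{10}$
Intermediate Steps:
$W{\left(L \right)} = -5 + L$
$m = \frac{102}{5}$ ($m = 3 - \frac{3 + \left(-5 - 5\right) 9}{5} = 3 - \frac{3 - 90}{5} = 3 - - \frac{87}{5} = 3 + \frac{87}{5} = \frac{102}{5} \approx 20.4$)
$Q = \frac{1}{27928831}$ ($Q = \frac{1}{\left(-30653 - 66660\right) \left(-287\right)} = \frac{1}{-97313} \left(- \frac{1}{287}\right) = \left(- \frac{1}{97313}\right) \left(- \frac{1}{287}\right) = \frac{1}{27928831} \approx 3.5805 \cdot 10^{-8}$)
$z{\left(S \right)} = S^{2}$
$\frac{z{\left(m \right)}}{Q} = \left(\frac{102}{5}\right)^{2} \frac{1}{\frac{1}{27928831}} = \frac{10404}{25} \cdot 27928831 = \frac{290571557724}{25}$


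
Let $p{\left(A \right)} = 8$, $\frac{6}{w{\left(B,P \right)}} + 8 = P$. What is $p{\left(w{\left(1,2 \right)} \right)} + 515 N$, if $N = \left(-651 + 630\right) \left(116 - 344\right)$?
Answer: $2465828$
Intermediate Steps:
$w{\left(B,P \right)} = \frac{6}{-8 + P}$
$N = 4788$ ($N = \left(-21\right) \left(-228\right) = 4788$)
$p{\left(w{\left(1,2 \right)} \right)} + 515 N = 8 + 515 \cdot 4788 = 8 + 2465820 = 2465828$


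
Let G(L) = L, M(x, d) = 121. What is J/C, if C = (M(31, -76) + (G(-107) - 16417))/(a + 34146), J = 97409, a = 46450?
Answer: -7850775764/16403 ≈ -4.7862e+5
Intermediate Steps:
C = -16403/80596 (C = (121 + (-107 - 16417))/(46450 + 34146) = (121 - 16524)/80596 = -16403*1/80596 = -16403/80596 ≈ -0.20352)
J/C = 97409/(-16403/80596) = 97409*(-80596/16403) = -7850775764/16403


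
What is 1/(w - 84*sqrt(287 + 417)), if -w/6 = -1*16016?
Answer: 13/1248576 + sqrt(11)/13734336 ≈ 1.0653e-5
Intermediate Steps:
w = 96096 (w = -(-6)*16016 = -6*(-16016) = 96096)
1/(w - 84*sqrt(287 + 417)) = 1/(96096 - 84*sqrt(287 + 417)) = 1/(96096 - 672*sqrt(11))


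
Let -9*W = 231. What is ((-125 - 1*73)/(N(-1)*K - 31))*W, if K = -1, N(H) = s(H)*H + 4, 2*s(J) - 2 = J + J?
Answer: -726/5 ≈ -145.20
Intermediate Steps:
s(J) = 1 + J (s(J) = 1 + (J + J)/2 = 1 + (2*J)/2 = 1 + J)
W = -77/3 (W = -⅑*231 = -77/3 ≈ -25.667)
N(H) = 4 + H*(1 + H) (N(H) = (1 + H)*H + 4 = H*(1 + H) + 4 = 4 + H*(1 + H))
((-125 - 1*73)/(N(-1)*K - 31))*W = ((-125 - 1*73)/((4 - (1 - 1))*(-1) - 31))*(-77/3) = ((-125 - 73)/((4 - 1*0)*(-1) - 31))*(-77/3) = -198/((4 + 0)*(-1) - 31)*(-77/3) = -198/(4*(-1) - 31)*(-77/3) = -198/(-4 - 31)*(-77/3) = -198/(-35)*(-77/3) = -198*(-1/35)*(-77/3) = (198/35)*(-77/3) = -726/5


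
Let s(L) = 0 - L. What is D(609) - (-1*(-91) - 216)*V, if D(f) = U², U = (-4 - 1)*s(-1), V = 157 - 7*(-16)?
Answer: 33650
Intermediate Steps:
s(L) = -L
V = 269 (V = 157 - 1*(-112) = 157 + 112 = 269)
U = -5 (U = (-4 - 1)*(-1*(-1)) = -5*1 = -5)
D(f) = 25 (D(f) = (-5)² = 25)
D(609) - (-1*(-91) - 216)*V = 25 - (-1*(-91) - 216)*269 = 25 - (91 - 216)*269 = 25 - (-125)*269 = 25 - 1*(-33625) = 25 + 33625 = 33650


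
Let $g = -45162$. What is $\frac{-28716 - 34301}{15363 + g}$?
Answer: $\frac{63017}{29799} \approx 2.1147$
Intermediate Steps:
$\frac{-28716 - 34301}{15363 + g} = \frac{-28716 - 34301}{15363 - 45162} = - \frac{63017}{-29799} = \left(-63017\right) \left(- \frac{1}{29799}\right) = \frac{63017}{29799}$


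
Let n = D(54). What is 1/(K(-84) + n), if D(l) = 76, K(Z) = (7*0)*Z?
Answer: 1/76 ≈ 0.013158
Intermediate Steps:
K(Z) = 0 (K(Z) = 0*Z = 0)
n = 76
1/(K(-84) + n) = 1/(0 + 76) = 1/76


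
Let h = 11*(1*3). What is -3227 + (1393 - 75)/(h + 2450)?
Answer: -8011323/2483 ≈ -3226.5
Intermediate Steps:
h = 33 (h = 11*3 = 33)
-3227 + (1393 - 75)/(h + 2450) = -3227 + (1393 - 75)/(33 + 2450) = -3227 + 1318/2483 = -8011323/2483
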